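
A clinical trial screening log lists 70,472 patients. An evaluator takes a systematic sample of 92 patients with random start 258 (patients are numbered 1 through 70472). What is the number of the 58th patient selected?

k = 70472/92 = 766
58th selection = r + (58−1)·k = 258 + 57×766 = 258 + 43662 = 43920

43920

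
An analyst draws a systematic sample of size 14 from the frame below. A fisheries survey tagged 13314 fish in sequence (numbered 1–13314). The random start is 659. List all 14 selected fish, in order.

659, 1610, 2561, 3512, 4463, 5414, 6365, 7316, 8267, 9218, 10169, 11120, 12071, 13022

k = N/n = 13314/14 = 951
fish 1: 659
fish 2: 659 + 951 = 1610
fish 3: 1610 + 951 = 2561
fish 4: 2561 + 951 = 3512
fish 5: 3512 + 951 = 4463
fish 6: 4463 + 951 = 5414
fish 7: 5414 + 951 = 6365
fish 8: 6365 + 951 = 7316
fish 9: 7316 + 951 = 8267
fish 10: 8267 + 951 = 9218
fish 11: 9218 + 951 = 10169
fish 12: 10169 + 951 = 11120
fish 13: 11120 + 951 = 12071
fish 14: 12071 + 951 = 13022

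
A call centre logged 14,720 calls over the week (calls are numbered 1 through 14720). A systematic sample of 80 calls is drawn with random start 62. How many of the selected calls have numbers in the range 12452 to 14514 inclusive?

11

k = 14720/80 = 184
First selection ≥ 12452: 62 + ⌈(12452−62)/184⌉·184 = 62 + 68×184 = 12574
Last selection ≤ 14514: 62 + ⌊(14514−62)/184⌋·184 = 62 + 78×184 = 14414
Count = 78 − 68 + 1 = 11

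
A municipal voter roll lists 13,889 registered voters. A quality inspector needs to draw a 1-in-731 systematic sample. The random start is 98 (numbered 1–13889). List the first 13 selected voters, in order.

voter 1: 98
voter 2: 98 + 731 = 829
voter 3: 829 + 731 = 1560
voter 4: 1560 + 731 = 2291
voter 5: 2291 + 731 = 3022
voter 6: 3022 + 731 = 3753
voter 7: 3753 + 731 = 4484
voter 8: 4484 + 731 = 5215
voter 9: 5215 + 731 = 5946
voter 10: 5946 + 731 = 6677
voter 11: 6677 + 731 = 7408
voter 12: 7408 + 731 = 8139
voter 13: 8139 + 731 = 8870

98, 829, 1560, 2291, 3022, 3753, 4484, 5215, 5946, 6677, 7408, 8139, 8870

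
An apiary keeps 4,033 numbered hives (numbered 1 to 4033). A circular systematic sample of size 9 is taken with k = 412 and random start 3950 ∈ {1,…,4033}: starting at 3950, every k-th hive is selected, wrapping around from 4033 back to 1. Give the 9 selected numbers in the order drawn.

3950, 329, 741, 1153, 1565, 1977, 2389, 2801, 3213

Selection 1: 3950
Selection 2: 3950 + 412 = 4362 → 4362 − 4033 = 329
Selection 3: 329 + 412 = 741
Selection 4: 741 + 412 = 1153
Selection 5: 1153 + 412 = 1565
Selection 6: 1565 + 412 = 1977
Selection 7: 1977 + 412 = 2389
Selection 8: 2389 + 412 = 2801
Selection 9: 2801 + 412 = 3213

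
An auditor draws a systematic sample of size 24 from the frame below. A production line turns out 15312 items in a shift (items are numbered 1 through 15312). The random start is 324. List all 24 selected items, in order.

k = N/n = 15312/24 = 638
item 1: 324
item 2: 324 + 638 = 962
item 3: 962 + 638 = 1600
item 4: 1600 + 638 = 2238
item 5: 2238 + 638 = 2876
item 6: 2876 + 638 = 3514
item 7: 3514 + 638 = 4152
item 8: 4152 + 638 = 4790
item 9: 4790 + 638 = 5428
item 10: 5428 + 638 = 6066
item 11: 6066 + 638 = 6704
item 12: 6704 + 638 = 7342
item 13: 7342 + 638 = 7980
item 14: 7980 + 638 = 8618
item 15: 8618 + 638 = 9256
item 16: 9256 + 638 = 9894
item 17: 9894 + 638 = 10532
item 18: 10532 + 638 = 11170
item 19: 11170 + 638 = 11808
item 20: 11808 + 638 = 12446
item 21: 12446 + 638 = 13084
item 22: 13084 + 638 = 13722
item 23: 13722 + 638 = 14360
item 24: 14360 + 638 = 14998

324, 962, 1600, 2238, 2876, 3514, 4152, 4790, 5428, 6066, 6704, 7342, 7980, 8618, 9256, 9894, 10532, 11170, 11808, 12446, 13084, 13722, 14360, 14998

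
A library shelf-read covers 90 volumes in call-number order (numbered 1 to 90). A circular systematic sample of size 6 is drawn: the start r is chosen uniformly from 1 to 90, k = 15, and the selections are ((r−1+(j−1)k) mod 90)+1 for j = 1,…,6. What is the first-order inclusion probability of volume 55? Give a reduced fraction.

For each position j, as r ranges over 1…90 the j-th selection hits every volume exactly once, so volume 55 is selected for exactly 6 of the 90 starts.
Inclusion probability = 6/90 = 1/15.

1/15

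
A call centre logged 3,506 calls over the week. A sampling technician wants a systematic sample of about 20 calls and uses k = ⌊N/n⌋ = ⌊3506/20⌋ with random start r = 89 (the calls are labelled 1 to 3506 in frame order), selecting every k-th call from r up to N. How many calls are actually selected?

20

k = ⌊3506/20⌋ = 175
Achieved size = ⌊(3506 − 89)/175⌋ + 1 = ⌊3417/175⌋ + 1 = 19 + 1 = 20
(last selection: 89 + 19×175 = 3414 ≤ 3506; next would be 3589 > 3506)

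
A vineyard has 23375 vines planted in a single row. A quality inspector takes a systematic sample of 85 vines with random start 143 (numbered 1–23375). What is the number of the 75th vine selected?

20493

k = 23375/85 = 275
75th selection = r + (75−1)·k = 143 + 74×275 = 143 + 20350 = 20493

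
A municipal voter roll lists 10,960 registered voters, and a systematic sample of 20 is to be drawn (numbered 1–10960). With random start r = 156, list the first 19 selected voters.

156, 704, 1252, 1800, 2348, 2896, 3444, 3992, 4540, 5088, 5636, 6184, 6732, 7280, 7828, 8376, 8924, 9472, 10020

k = N/n = 10960/20 = 548
voter 1: 156
voter 2: 156 + 548 = 704
voter 3: 704 + 548 = 1252
voter 4: 1252 + 548 = 1800
voter 5: 1800 + 548 = 2348
voter 6: 2348 + 548 = 2896
voter 7: 2896 + 548 = 3444
voter 8: 3444 + 548 = 3992
voter 9: 3992 + 548 = 4540
voter 10: 4540 + 548 = 5088
voter 11: 5088 + 548 = 5636
voter 12: 5636 + 548 = 6184
voter 13: 6184 + 548 = 6732
voter 14: 6732 + 548 = 7280
voter 15: 7280 + 548 = 7828
voter 16: 7828 + 548 = 8376
voter 17: 8376 + 548 = 8924
voter 18: 8924 + 548 = 9472
voter 19: 9472 + 548 = 10020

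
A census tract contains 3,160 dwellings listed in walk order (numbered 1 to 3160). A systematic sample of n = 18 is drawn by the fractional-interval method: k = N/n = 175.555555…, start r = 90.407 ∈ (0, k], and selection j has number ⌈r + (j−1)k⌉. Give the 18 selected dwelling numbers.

91, 266, 442, 618, 793, 969, 1144, 1320, 1495, 1671, 1846, 2022, 2198, 2373, 2549, 2724, 2900, 3075

j=1: r + 0k = 90.407 → ⌈·⌉ = 91
j=2: r + 1k = 265.962555… → ⌈·⌉ = 266
j=3: r + 2k = 441.518111… → ⌈·⌉ = 442
j=4: r + 3k = 617.073666… → ⌈·⌉ = 618
j=5: r + 4k = 792.629222… → ⌈·⌉ = 793
j=6: r + 5k = 968.184777… → ⌈·⌉ = 969
j=7: r + 6k = 1143.740333… → ⌈·⌉ = 1144
j=8: r + 7k = 1319.295888… → ⌈·⌉ = 1320
j=9: r + 8k = 1494.851444… → ⌈·⌉ = 1495
j=10: r + 9k = 1670.407 → ⌈·⌉ = 1671
j=11: r + 10k = 1845.962555… → ⌈·⌉ = 1846
j=12: r + 11k = 2021.518111… → ⌈·⌉ = 2022
j=13: r + 12k = 2197.073666… → ⌈·⌉ = 2198
j=14: r + 13k = 2372.629222… → ⌈·⌉ = 2373
j=15: r + 14k = 2548.184777… → ⌈·⌉ = 2549
j=16: r + 15k = 2723.740333… → ⌈·⌉ = 2724
j=17: r + 16k = 2899.295888… → ⌈·⌉ = 2900
j=18: r + 17k = 3074.851444… → ⌈·⌉ = 3075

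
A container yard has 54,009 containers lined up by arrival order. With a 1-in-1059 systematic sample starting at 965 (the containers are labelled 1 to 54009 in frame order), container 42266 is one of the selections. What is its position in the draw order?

k = 1059
position = (42266 − 965)/1059 + 1 = 41301/1059 + 1 = 39 + 1 = 40

40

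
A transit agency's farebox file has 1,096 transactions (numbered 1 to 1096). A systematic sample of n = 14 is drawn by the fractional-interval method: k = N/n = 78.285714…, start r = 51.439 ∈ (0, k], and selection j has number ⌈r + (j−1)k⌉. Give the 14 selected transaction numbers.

j=1: r + 0k = 51.439 → ⌈·⌉ = 52
j=2: r + 1k = 129.724714… → ⌈·⌉ = 130
j=3: r + 2k = 208.010428… → ⌈·⌉ = 209
j=4: r + 3k = 286.296142… → ⌈·⌉ = 287
j=5: r + 4k = 364.581857… → ⌈·⌉ = 365
j=6: r + 5k = 442.867571… → ⌈·⌉ = 443
j=7: r + 6k = 521.153285… → ⌈·⌉ = 522
j=8: r + 7k = 599.439 → ⌈·⌉ = 600
j=9: r + 8k = 677.724714… → ⌈·⌉ = 678
j=10: r + 9k = 756.010428… → ⌈·⌉ = 757
j=11: r + 10k = 834.296142… → ⌈·⌉ = 835
j=12: r + 11k = 912.581857… → ⌈·⌉ = 913
j=13: r + 12k = 990.867571… → ⌈·⌉ = 991
j=14: r + 13k = 1069.153285… → ⌈·⌉ = 1070

52, 130, 209, 287, 365, 443, 522, 600, 678, 757, 835, 913, 991, 1070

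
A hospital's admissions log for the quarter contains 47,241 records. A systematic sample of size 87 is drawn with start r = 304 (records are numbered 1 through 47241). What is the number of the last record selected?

47002

k = 47241/87 = 543
87th selection = r + (87−1)·k = 304 + 86×543 = 304 + 46698 = 47002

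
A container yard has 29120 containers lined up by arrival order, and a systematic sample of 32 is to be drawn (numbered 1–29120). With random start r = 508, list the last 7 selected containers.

23258, 24168, 25078, 25988, 26898, 27808, 28718

k = N/n = 29120/32 = 910
26th selection = 508 + 25×910 = 23258
27th: 23258 + 910 = 24168
28th: 24168 + 910 = 25078
29th: 25078 + 910 = 25988
30th: 25988 + 910 = 26898
31st: 26898 + 910 = 27808
32nd: 27808 + 910 = 28718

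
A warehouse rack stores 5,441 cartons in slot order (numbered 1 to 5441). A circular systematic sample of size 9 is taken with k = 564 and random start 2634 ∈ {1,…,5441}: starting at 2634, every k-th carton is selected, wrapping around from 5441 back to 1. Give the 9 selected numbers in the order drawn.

2634, 3198, 3762, 4326, 4890, 13, 577, 1141, 1705

Selection 1: 2634
Selection 2: 2634 + 564 = 3198
Selection 3: 3198 + 564 = 3762
Selection 4: 3762 + 564 = 4326
Selection 5: 4326 + 564 = 4890
Selection 6: 4890 + 564 = 5454 → 5454 − 5441 = 13
Selection 7: 13 + 564 = 577
Selection 8: 577 + 564 = 1141
Selection 9: 1141 + 564 = 1705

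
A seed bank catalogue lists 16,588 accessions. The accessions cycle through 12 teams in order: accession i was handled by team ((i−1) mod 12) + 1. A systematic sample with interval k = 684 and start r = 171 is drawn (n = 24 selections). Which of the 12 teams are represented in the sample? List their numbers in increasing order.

Consecutive selections differ by k = 684, so their team numbers differ by 684 mod 12 = 0.
gcd(684, 12) = 12, so the sample visits 12/12 = 1 distinct residues mod 12.
Start 171 is team 3; the teams hit are 3.

3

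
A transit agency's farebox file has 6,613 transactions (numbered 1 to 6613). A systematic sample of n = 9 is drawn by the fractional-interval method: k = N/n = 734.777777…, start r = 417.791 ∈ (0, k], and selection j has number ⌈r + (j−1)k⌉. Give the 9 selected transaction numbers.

j=1: r + 0k = 417.791 → ⌈·⌉ = 418
j=2: r + 1k = 1152.568777… → ⌈·⌉ = 1153
j=3: r + 2k = 1887.346555… → ⌈·⌉ = 1888
j=4: r + 3k = 2622.124333… → ⌈·⌉ = 2623
j=5: r + 4k = 3356.902111… → ⌈·⌉ = 3357
j=6: r + 5k = 4091.679888… → ⌈·⌉ = 4092
j=7: r + 6k = 4826.457666… → ⌈·⌉ = 4827
j=8: r + 7k = 5561.235444… → ⌈·⌉ = 5562
j=9: r + 8k = 6296.013222… → ⌈·⌉ = 6297

418, 1153, 1888, 2623, 3357, 4092, 4827, 5562, 6297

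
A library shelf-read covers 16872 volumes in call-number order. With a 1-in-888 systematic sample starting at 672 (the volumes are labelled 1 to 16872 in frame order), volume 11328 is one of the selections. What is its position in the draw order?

k = 888
position = (11328 − 672)/888 + 1 = 10656/888 + 1 = 12 + 1 = 13

13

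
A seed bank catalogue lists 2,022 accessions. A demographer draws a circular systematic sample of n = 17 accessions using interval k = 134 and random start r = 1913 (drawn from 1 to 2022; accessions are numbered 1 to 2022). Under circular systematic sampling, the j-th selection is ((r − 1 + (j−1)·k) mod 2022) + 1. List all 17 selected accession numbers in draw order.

1913, 25, 159, 293, 427, 561, 695, 829, 963, 1097, 1231, 1365, 1499, 1633, 1767, 1901, 13

Selection 1: 1913
Selection 2: 1913 + 134 = 2047 → 2047 − 2022 = 25
Selection 3: 25 + 134 = 159
Selection 4: 159 + 134 = 293
Selection 5: 293 + 134 = 427
Selection 6: 427 + 134 = 561
Selection 7: 561 + 134 = 695
Selection 8: 695 + 134 = 829
Selection 9: 829 + 134 = 963
Selection 10: 963 + 134 = 1097
Selection 11: 1097 + 134 = 1231
Selection 12: 1231 + 134 = 1365
Selection 13: 1365 + 134 = 1499
Selection 14: 1499 + 134 = 1633
Selection 15: 1633 + 134 = 1767
Selection 16: 1767 + 134 = 1901
Selection 17: 1901 + 134 = 2035 → 2035 − 2022 = 13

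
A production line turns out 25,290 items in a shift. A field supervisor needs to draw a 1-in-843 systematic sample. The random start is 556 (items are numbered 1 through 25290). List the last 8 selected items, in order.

19102, 19945, 20788, 21631, 22474, 23317, 24160, 25003

23rd selection = 556 + 22×843 = 19102
24th: 19102 + 843 = 19945
25th: 19945 + 843 = 20788
26th: 20788 + 843 = 21631
27th: 21631 + 843 = 22474
28th: 22474 + 843 = 23317
29th: 23317 + 843 = 24160
30th: 24160 + 843 = 25003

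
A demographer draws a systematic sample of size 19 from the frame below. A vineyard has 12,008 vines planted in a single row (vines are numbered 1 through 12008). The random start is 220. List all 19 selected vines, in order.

k = N/n = 12008/19 = 632
vine 1: 220
vine 2: 220 + 632 = 852
vine 3: 852 + 632 = 1484
vine 4: 1484 + 632 = 2116
vine 5: 2116 + 632 = 2748
vine 6: 2748 + 632 = 3380
vine 7: 3380 + 632 = 4012
vine 8: 4012 + 632 = 4644
vine 9: 4644 + 632 = 5276
vine 10: 5276 + 632 = 5908
vine 11: 5908 + 632 = 6540
vine 12: 6540 + 632 = 7172
vine 13: 7172 + 632 = 7804
vine 14: 7804 + 632 = 8436
vine 15: 8436 + 632 = 9068
vine 16: 9068 + 632 = 9700
vine 17: 9700 + 632 = 10332
vine 18: 10332 + 632 = 10964
vine 19: 10964 + 632 = 11596

220, 852, 1484, 2116, 2748, 3380, 4012, 4644, 5276, 5908, 6540, 7172, 7804, 8436, 9068, 9700, 10332, 10964, 11596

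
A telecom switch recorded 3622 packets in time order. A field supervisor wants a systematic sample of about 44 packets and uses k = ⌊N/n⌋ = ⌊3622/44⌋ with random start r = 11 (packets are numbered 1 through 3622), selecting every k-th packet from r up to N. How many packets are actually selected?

45

k = ⌊3622/44⌋ = 82
Achieved size = ⌊(3622 − 11)/82⌋ + 1 = ⌊3611/82⌋ + 1 = 44 + 1 = 45
(last selection: 11 + 44×82 = 3619 ≤ 3622; next would be 3701 > 3622)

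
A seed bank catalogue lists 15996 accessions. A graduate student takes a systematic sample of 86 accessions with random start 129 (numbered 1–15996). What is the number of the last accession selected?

k = 15996/86 = 186
86th selection = r + (86−1)·k = 129 + 85×186 = 129 + 15810 = 15939

15939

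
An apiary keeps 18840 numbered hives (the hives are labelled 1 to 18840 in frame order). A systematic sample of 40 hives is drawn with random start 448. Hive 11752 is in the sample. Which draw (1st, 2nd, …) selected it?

k = 18840/40 = 471
position = (11752 − 448)/471 + 1 = 11304/471 + 1 = 24 + 1 = 25

25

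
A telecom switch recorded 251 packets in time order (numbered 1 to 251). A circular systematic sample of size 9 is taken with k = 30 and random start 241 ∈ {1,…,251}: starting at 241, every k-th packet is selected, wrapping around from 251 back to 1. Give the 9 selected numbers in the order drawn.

241, 20, 50, 80, 110, 140, 170, 200, 230

Selection 1: 241
Selection 2: 241 + 30 = 271 → 271 − 251 = 20
Selection 3: 20 + 30 = 50
Selection 4: 50 + 30 = 80
Selection 5: 80 + 30 = 110
Selection 6: 110 + 30 = 140
Selection 7: 140 + 30 = 170
Selection 8: 170 + 30 = 200
Selection 9: 200 + 30 = 230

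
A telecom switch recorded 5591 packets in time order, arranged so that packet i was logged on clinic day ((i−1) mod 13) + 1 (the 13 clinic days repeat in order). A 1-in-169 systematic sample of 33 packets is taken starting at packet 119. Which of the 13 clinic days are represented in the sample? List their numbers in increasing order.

2

Consecutive selections differ by k = 169, so their clinic day numbers differ by 169 mod 13 = 0.
gcd(169, 13) = 13, so the sample visits 13/13 = 1 distinct residues mod 13.
Start 119 is clinic day 2; the clinic days hit are 2.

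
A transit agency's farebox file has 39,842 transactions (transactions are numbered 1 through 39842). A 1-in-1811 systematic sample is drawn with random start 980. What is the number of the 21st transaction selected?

37200

k = 1811
21st selection = r + (21−1)·k = 980 + 20×1811 = 980 + 36220 = 37200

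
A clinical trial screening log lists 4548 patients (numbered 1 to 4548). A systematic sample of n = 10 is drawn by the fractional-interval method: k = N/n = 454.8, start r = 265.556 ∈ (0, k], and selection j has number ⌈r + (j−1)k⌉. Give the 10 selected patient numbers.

266, 721, 1176, 1630, 2085, 2540, 2995, 3450, 3904, 4359

j=1: r + 0k = 265.556 → ⌈·⌉ = 266
j=2: r + 1k = 720.356 → ⌈·⌉ = 721
j=3: r + 2k = 1175.156 → ⌈·⌉ = 1176
j=4: r + 3k = 1629.956 → ⌈·⌉ = 1630
j=5: r + 4k = 2084.756 → ⌈·⌉ = 2085
j=6: r + 5k = 2539.556 → ⌈·⌉ = 2540
j=7: r + 6k = 2994.356 → ⌈·⌉ = 2995
j=8: r + 7k = 3449.156 → ⌈·⌉ = 3450
j=9: r + 8k = 3903.956 → ⌈·⌉ = 3904
j=10: r + 9k = 4358.756 → ⌈·⌉ = 4359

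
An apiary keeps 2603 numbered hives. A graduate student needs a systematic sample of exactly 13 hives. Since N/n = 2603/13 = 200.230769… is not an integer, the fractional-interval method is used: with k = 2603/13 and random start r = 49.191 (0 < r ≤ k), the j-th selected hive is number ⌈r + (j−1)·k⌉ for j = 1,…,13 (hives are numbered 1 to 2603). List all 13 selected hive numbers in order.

j=1: r + 0k = 49.191 → ⌈·⌉ = 50
j=2: r + 1k = 249.421769… → ⌈·⌉ = 250
j=3: r + 2k = 449.652538… → ⌈·⌉ = 450
j=4: r + 3k = 649.883307… → ⌈·⌉ = 650
j=5: r + 4k = 850.114076… → ⌈·⌉ = 851
j=6: r + 5k = 1050.344846… → ⌈·⌉ = 1051
j=7: r + 6k = 1250.575615… → ⌈·⌉ = 1251
j=8: r + 7k = 1450.806384… → ⌈·⌉ = 1451
j=9: r + 8k = 1651.037153… → ⌈·⌉ = 1652
j=10: r + 9k = 1851.267923… → ⌈·⌉ = 1852
j=11: r + 10k = 2051.498692… → ⌈·⌉ = 2052
j=12: r + 11k = 2251.729461… → ⌈·⌉ = 2252
j=13: r + 12k = 2451.960230… → ⌈·⌉ = 2452

50, 250, 450, 650, 851, 1051, 1251, 1451, 1652, 1852, 2052, 2252, 2452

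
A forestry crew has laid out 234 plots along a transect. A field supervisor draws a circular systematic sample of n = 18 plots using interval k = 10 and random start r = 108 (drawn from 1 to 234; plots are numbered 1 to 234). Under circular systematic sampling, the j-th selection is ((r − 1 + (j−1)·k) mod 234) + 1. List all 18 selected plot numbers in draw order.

108, 118, 128, 138, 148, 158, 168, 178, 188, 198, 208, 218, 228, 4, 14, 24, 34, 44

Selection 1: 108
Selection 2: 108 + 10 = 118
Selection 3: 118 + 10 = 128
Selection 4: 128 + 10 = 138
Selection 5: 138 + 10 = 148
Selection 6: 148 + 10 = 158
Selection 7: 158 + 10 = 168
Selection 8: 168 + 10 = 178
Selection 9: 178 + 10 = 188
Selection 10: 188 + 10 = 198
Selection 11: 198 + 10 = 208
Selection 12: 208 + 10 = 218
Selection 13: 218 + 10 = 228
Selection 14: 228 + 10 = 238 → 238 − 234 = 4
Selection 15: 4 + 10 = 14
Selection 16: 14 + 10 = 24
Selection 17: 24 + 10 = 34
Selection 18: 34 + 10 = 44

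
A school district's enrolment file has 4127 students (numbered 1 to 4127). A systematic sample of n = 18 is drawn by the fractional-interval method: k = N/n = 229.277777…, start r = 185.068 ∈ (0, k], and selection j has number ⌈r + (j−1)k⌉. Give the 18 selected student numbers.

186, 415, 644, 873, 1103, 1332, 1561, 1791, 2020, 2249, 2478, 2708, 2937, 3166, 3395, 3625, 3854, 4083

j=1: r + 0k = 185.068 → ⌈·⌉ = 186
j=2: r + 1k = 414.345777… → ⌈·⌉ = 415
j=3: r + 2k = 643.623555… → ⌈·⌉ = 644
j=4: r + 3k = 872.901333… → ⌈·⌉ = 873
j=5: r + 4k = 1102.179111… → ⌈·⌉ = 1103
j=6: r + 5k = 1331.456888… → ⌈·⌉ = 1332
j=7: r + 6k = 1560.734666… → ⌈·⌉ = 1561
j=8: r + 7k = 1790.012444… → ⌈·⌉ = 1791
j=9: r + 8k = 2019.290222… → ⌈·⌉ = 2020
j=10: r + 9k = 2248.568 → ⌈·⌉ = 2249
j=11: r + 10k = 2477.845777… → ⌈·⌉ = 2478
j=12: r + 11k = 2707.123555… → ⌈·⌉ = 2708
j=13: r + 12k = 2936.401333… → ⌈·⌉ = 2937
j=14: r + 13k = 3165.679111… → ⌈·⌉ = 3166
j=15: r + 14k = 3394.956888… → ⌈·⌉ = 3395
j=16: r + 15k = 3624.234666… → ⌈·⌉ = 3625
j=17: r + 16k = 3853.512444… → ⌈·⌉ = 3854
j=18: r + 17k = 4082.790222… → ⌈·⌉ = 4083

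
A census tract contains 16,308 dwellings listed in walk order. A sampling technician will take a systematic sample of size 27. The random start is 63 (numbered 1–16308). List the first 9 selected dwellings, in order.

k = N/n = 16308/27 = 604
dwelling 1: 63
dwelling 2: 63 + 604 = 667
dwelling 3: 667 + 604 = 1271
dwelling 4: 1271 + 604 = 1875
dwelling 5: 1875 + 604 = 2479
dwelling 6: 2479 + 604 = 3083
dwelling 7: 3083 + 604 = 3687
dwelling 8: 3687 + 604 = 4291
dwelling 9: 4291 + 604 = 4895

63, 667, 1271, 1875, 2479, 3083, 3687, 4291, 4895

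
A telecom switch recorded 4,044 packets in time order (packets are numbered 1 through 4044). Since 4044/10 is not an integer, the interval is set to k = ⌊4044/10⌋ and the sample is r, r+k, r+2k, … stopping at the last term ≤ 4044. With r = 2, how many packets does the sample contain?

11

k = ⌊4044/10⌋ = 404
Achieved size = ⌊(4044 − 2)/404⌋ + 1 = ⌊4042/404⌋ + 1 = 10 + 1 = 11
(last selection: 2 + 10×404 = 4042 ≤ 4044; next would be 4446 > 4044)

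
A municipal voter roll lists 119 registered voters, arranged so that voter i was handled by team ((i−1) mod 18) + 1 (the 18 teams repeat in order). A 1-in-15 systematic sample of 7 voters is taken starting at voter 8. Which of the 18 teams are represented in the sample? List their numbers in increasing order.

2, 5, 8, 11, 14, 17

Consecutive selections differ by k = 15, so their team numbers differ by 15 mod 18 = 15.
gcd(15, 18) = 3, so the sample visits 18/3 = 6 distinct residues mod 18.
Start 8 is team 8; the teams hit are 2, 5, 8, 11, 14, 17.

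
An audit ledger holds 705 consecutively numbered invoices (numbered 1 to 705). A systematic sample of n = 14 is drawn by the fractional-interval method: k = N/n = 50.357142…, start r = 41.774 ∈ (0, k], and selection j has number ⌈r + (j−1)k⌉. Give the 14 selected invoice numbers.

j=1: r + 0k = 41.774 → ⌈·⌉ = 42
j=2: r + 1k = 92.131142… → ⌈·⌉ = 93
j=3: r + 2k = 142.488285… → ⌈·⌉ = 143
j=4: r + 3k = 192.845428… → ⌈·⌉ = 193
j=5: r + 4k = 243.202571… → ⌈·⌉ = 244
j=6: r + 5k = 293.559714… → ⌈·⌉ = 294
j=7: r + 6k = 343.916857… → ⌈·⌉ = 344
j=8: r + 7k = 394.274 → ⌈·⌉ = 395
j=9: r + 8k = 444.631142… → ⌈·⌉ = 445
j=10: r + 9k = 494.988285… → ⌈·⌉ = 495
j=11: r + 10k = 545.345428… → ⌈·⌉ = 546
j=12: r + 11k = 595.702571… → ⌈·⌉ = 596
j=13: r + 12k = 646.059714… → ⌈·⌉ = 647
j=14: r + 13k = 696.416857… → ⌈·⌉ = 697

42, 93, 143, 193, 244, 294, 344, 395, 445, 495, 546, 596, 647, 697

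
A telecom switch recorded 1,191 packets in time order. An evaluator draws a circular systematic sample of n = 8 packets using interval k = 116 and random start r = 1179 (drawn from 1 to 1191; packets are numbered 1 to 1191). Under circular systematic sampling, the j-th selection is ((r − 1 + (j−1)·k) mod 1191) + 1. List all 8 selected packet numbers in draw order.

1179, 104, 220, 336, 452, 568, 684, 800

Selection 1: 1179
Selection 2: 1179 + 116 = 1295 → 1295 − 1191 = 104
Selection 3: 104 + 116 = 220
Selection 4: 220 + 116 = 336
Selection 5: 336 + 116 = 452
Selection 6: 452 + 116 = 568
Selection 7: 568 + 116 = 684
Selection 8: 684 + 116 = 800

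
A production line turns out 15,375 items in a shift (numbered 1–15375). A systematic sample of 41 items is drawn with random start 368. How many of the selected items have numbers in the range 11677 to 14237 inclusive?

k = 15375/41 = 375
First selection ≥ 11677: 368 + ⌈(11677−368)/375⌉·375 = 368 + 31×375 = 11993
Last selection ≤ 14237: 368 + ⌊(14237−368)/375⌋·375 = 368 + 36×375 = 13868
Count = 36 − 31 + 1 = 6

6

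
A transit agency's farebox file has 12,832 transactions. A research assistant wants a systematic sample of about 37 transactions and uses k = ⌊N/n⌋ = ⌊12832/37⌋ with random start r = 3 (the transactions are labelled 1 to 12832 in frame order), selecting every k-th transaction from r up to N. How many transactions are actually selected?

38

k = ⌊12832/37⌋ = 346
Achieved size = ⌊(12832 − 3)/346⌋ + 1 = ⌊12829/346⌋ + 1 = 37 + 1 = 38
(last selection: 3 + 37×346 = 12805 ≤ 12832; next would be 13151 > 12832)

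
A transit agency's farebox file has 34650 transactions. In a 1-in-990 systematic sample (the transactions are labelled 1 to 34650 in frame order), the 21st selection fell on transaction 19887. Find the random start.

87

k = 990
r = 19887 − (21−1)×990 = 19887 − 19800 = 87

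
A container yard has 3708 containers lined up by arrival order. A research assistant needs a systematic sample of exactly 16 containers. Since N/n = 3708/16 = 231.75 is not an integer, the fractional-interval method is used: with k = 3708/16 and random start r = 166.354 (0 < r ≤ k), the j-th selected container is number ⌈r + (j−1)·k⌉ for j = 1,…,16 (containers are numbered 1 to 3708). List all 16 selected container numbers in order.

167, 399, 630, 862, 1094, 1326, 1557, 1789, 2021, 2253, 2484, 2716, 2948, 3180, 3411, 3643

j=1: r + 0k = 166.354 → ⌈·⌉ = 167
j=2: r + 1k = 398.104 → ⌈·⌉ = 399
j=3: r + 2k = 629.854 → ⌈·⌉ = 630
j=4: r + 3k = 861.604 → ⌈·⌉ = 862
j=5: r + 4k = 1093.354 → ⌈·⌉ = 1094
j=6: r + 5k = 1325.104 → ⌈·⌉ = 1326
j=7: r + 6k = 1556.854 → ⌈·⌉ = 1557
j=8: r + 7k = 1788.604 → ⌈·⌉ = 1789
j=9: r + 8k = 2020.354 → ⌈·⌉ = 2021
j=10: r + 9k = 2252.104 → ⌈·⌉ = 2253
j=11: r + 10k = 2483.854 → ⌈·⌉ = 2484
j=12: r + 11k = 2715.604 → ⌈·⌉ = 2716
j=13: r + 12k = 2947.354 → ⌈·⌉ = 2948
j=14: r + 13k = 3179.104 → ⌈·⌉ = 3180
j=15: r + 14k = 3410.854 → ⌈·⌉ = 3411
j=16: r + 15k = 3642.604 → ⌈·⌉ = 3643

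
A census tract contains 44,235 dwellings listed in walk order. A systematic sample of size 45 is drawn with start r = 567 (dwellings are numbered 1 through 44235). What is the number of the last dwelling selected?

43819

k = 44235/45 = 983
45th selection = r + (45−1)·k = 567 + 44×983 = 567 + 43252 = 43819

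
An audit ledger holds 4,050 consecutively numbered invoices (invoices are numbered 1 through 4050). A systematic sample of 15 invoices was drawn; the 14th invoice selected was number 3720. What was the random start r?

k = 4050/15 = 270
r = 3720 − (14−1)×270 = 3720 − 3510 = 210

210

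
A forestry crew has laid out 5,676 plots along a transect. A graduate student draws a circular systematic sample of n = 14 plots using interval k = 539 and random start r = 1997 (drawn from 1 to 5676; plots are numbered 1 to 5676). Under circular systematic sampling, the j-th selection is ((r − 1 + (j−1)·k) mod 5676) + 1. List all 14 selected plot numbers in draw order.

1997, 2536, 3075, 3614, 4153, 4692, 5231, 94, 633, 1172, 1711, 2250, 2789, 3328

Selection 1: 1997
Selection 2: 1997 + 539 = 2536
Selection 3: 2536 + 539 = 3075
Selection 4: 3075 + 539 = 3614
Selection 5: 3614 + 539 = 4153
Selection 6: 4153 + 539 = 4692
Selection 7: 4692 + 539 = 5231
Selection 8: 5231 + 539 = 5770 → 5770 − 5676 = 94
Selection 9: 94 + 539 = 633
Selection 10: 633 + 539 = 1172
Selection 11: 1172 + 539 = 1711
Selection 12: 1711 + 539 = 2250
Selection 13: 2250 + 539 = 2789
Selection 14: 2789 + 539 = 3328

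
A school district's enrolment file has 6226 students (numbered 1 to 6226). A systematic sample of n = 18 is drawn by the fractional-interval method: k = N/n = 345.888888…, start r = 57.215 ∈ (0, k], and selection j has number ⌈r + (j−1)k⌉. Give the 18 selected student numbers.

58, 404, 749, 1095, 1441, 1787, 2133, 2479, 2825, 3171, 3517, 3862, 4208, 4554, 4900, 5246, 5592, 5938

j=1: r + 0k = 57.215 → ⌈·⌉ = 58
j=2: r + 1k = 403.103888… → ⌈·⌉ = 404
j=3: r + 2k = 748.992777… → ⌈·⌉ = 749
j=4: r + 3k = 1094.881666… → ⌈·⌉ = 1095
j=5: r + 4k = 1440.770555… → ⌈·⌉ = 1441
j=6: r + 5k = 1786.659444… → ⌈·⌉ = 1787
j=7: r + 6k = 2132.548333… → ⌈·⌉ = 2133
j=8: r + 7k = 2478.437222… → ⌈·⌉ = 2479
j=9: r + 8k = 2824.326111… → ⌈·⌉ = 2825
j=10: r + 9k = 3170.215 → ⌈·⌉ = 3171
j=11: r + 10k = 3516.103888… → ⌈·⌉ = 3517
j=12: r + 11k = 3861.992777… → ⌈·⌉ = 3862
j=13: r + 12k = 4207.881666… → ⌈·⌉ = 4208
j=14: r + 13k = 4553.770555… → ⌈·⌉ = 4554
j=15: r + 14k = 4899.659444… → ⌈·⌉ = 4900
j=16: r + 15k = 5245.548333… → ⌈·⌉ = 5246
j=17: r + 16k = 5591.437222… → ⌈·⌉ = 5592
j=18: r + 17k = 5937.326111… → ⌈·⌉ = 5938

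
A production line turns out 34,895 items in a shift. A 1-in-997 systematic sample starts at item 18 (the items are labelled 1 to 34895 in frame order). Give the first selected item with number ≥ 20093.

20955

k = 997
Steps past start: ⌈(20093 − 18)/997⌉ = ⌈20075/997⌉ = 21
Selected item: 18 + 21×997 = 20955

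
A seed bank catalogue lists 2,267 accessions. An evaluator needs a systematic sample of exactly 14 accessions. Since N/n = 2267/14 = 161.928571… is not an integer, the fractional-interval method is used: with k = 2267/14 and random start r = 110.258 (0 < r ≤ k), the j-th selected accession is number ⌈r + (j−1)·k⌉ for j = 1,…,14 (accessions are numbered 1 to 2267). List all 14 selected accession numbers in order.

j=1: r + 0k = 110.258 → ⌈·⌉ = 111
j=2: r + 1k = 272.186571… → ⌈·⌉ = 273
j=3: r + 2k = 434.115142… → ⌈·⌉ = 435
j=4: r + 3k = 596.043714… → ⌈·⌉ = 597
j=5: r + 4k = 757.972285… → ⌈·⌉ = 758
j=6: r + 5k = 919.900857… → ⌈·⌉ = 920
j=7: r + 6k = 1081.829428… → ⌈·⌉ = 1082
j=8: r + 7k = 1243.758 → ⌈·⌉ = 1244
j=9: r + 8k = 1405.686571… → ⌈·⌉ = 1406
j=10: r + 9k = 1567.615142… → ⌈·⌉ = 1568
j=11: r + 10k = 1729.543714… → ⌈·⌉ = 1730
j=12: r + 11k = 1891.472285… → ⌈·⌉ = 1892
j=13: r + 12k = 2053.400857… → ⌈·⌉ = 2054
j=14: r + 13k = 2215.329428… → ⌈·⌉ = 2216

111, 273, 435, 597, 758, 920, 1082, 1244, 1406, 1568, 1730, 1892, 2054, 2216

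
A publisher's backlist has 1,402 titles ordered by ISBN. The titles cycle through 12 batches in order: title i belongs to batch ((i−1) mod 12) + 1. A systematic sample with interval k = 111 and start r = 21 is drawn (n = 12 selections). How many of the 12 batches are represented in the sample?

Consecutive selections differ by k = 111, so their batch numbers differ by 111 mod 12 = 3.
gcd(111, 12) = 3, so the sample visits 12/3 = 4 distinct residues mod 12.
Start 21 is batch 9; the batches hit are 3, 6, 9, 12.

4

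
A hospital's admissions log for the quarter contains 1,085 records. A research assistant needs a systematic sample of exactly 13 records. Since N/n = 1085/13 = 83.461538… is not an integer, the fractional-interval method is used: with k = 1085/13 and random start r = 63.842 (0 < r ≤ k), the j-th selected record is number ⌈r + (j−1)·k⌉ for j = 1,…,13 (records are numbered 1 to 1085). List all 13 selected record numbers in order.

64, 148, 231, 315, 398, 482, 565, 649, 732, 815, 899, 982, 1066

j=1: r + 0k = 63.842 → ⌈·⌉ = 64
j=2: r + 1k = 147.303538… → ⌈·⌉ = 148
j=3: r + 2k = 230.765076… → ⌈·⌉ = 231
j=4: r + 3k = 314.226615… → ⌈·⌉ = 315
j=5: r + 4k = 397.688153… → ⌈·⌉ = 398
j=6: r + 5k = 481.149692… → ⌈·⌉ = 482
j=7: r + 6k = 564.611230… → ⌈·⌉ = 565
j=8: r + 7k = 648.072769… → ⌈·⌉ = 649
j=9: r + 8k = 731.534307… → ⌈·⌉ = 732
j=10: r + 9k = 814.995846… → ⌈·⌉ = 815
j=11: r + 10k = 898.457384… → ⌈·⌉ = 899
j=12: r + 11k = 981.918923… → ⌈·⌉ = 982
j=13: r + 12k = 1065.380461… → ⌈·⌉ = 1066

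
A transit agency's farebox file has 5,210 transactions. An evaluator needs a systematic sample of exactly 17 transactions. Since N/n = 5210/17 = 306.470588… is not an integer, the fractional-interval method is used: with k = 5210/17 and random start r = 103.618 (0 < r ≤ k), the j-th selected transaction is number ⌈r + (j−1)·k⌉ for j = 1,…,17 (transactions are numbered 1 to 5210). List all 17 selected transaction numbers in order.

104, 411, 717, 1024, 1330, 1636, 1943, 2249, 2556, 2862, 3169, 3475, 3782, 4088, 4395, 4701, 5008

j=1: r + 0k = 103.618 → ⌈·⌉ = 104
j=2: r + 1k = 410.088588… → ⌈·⌉ = 411
j=3: r + 2k = 716.559176… → ⌈·⌉ = 717
j=4: r + 3k = 1023.029764… → ⌈·⌉ = 1024
j=5: r + 4k = 1329.500352… → ⌈·⌉ = 1330
j=6: r + 5k = 1635.970941… → ⌈·⌉ = 1636
j=7: r + 6k = 1942.441529… → ⌈·⌉ = 1943
j=8: r + 7k = 2248.912117… → ⌈·⌉ = 2249
j=9: r + 8k = 2555.382705… → ⌈·⌉ = 2556
j=10: r + 9k = 2861.853294… → ⌈·⌉ = 2862
j=11: r + 10k = 3168.323882… → ⌈·⌉ = 3169
j=12: r + 11k = 3474.794470… → ⌈·⌉ = 3475
j=13: r + 12k = 3781.265058… → ⌈·⌉ = 3782
j=14: r + 13k = 4087.735647… → ⌈·⌉ = 4088
j=15: r + 14k = 4394.206235… → ⌈·⌉ = 4395
j=16: r + 15k = 4700.676823… → ⌈·⌉ = 4701
j=17: r + 16k = 5007.147411… → ⌈·⌉ = 5008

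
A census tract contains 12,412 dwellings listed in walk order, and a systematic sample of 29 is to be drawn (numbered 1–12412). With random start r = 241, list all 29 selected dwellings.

241, 669, 1097, 1525, 1953, 2381, 2809, 3237, 3665, 4093, 4521, 4949, 5377, 5805, 6233, 6661, 7089, 7517, 7945, 8373, 8801, 9229, 9657, 10085, 10513, 10941, 11369, 11797, 12225

k = N/n = 12412/29 = 428
dwelling 1: 241
dwelling 2: 241 + 428 = 669
dwelling 3: 669 + 428 = 1097
dwelling 4: 1097 + 428 = 1525
dwelling 5: 1525 + 428 = 1953
dwelling 6: 1953 + 428 = 2381
dwelling 7: 2381 + 428 = 2809
dwelling 8: 2809 + 428 = 3237
dwelling 9: 3237 + 428 = 3665
dwelling 10: 3665 + 428 = 4093
dwelling 11: 4093 + 428 = 4521
dwelling 12: 4521 + 428 = 4949
dwelling 13: 4949 + 428 = 5377
dwelling 14: 5377 + 428 = 5805
dwelling 15: 5805 + 428 = 6233
dwelling 16: 6233 + 428 = 6661
dwelling 17: 6661 + 428 = 7089
dwelling 18: 7089 + 428 = 7517
dwelling 19: 7517 + 428 = 7945
dwelling 20: 7945 + 428 = 8373
dwelling 21: 8373 + 428 = 8801
dwelling 22: 8801 + 428 = 9229
dwelling 23: 9229 + 428 = 9657
dwelling 24: 9657 + 428 = 10085
dwelling 25: 10085 + 428 = 10513
dwelling 26: 10513 + 428 = 10941
dwelling 27: 10941 + 428 = 11369
dwelling 28: 11369 + 428 = 11797
dwelling 29: 11797 + 428 = 12225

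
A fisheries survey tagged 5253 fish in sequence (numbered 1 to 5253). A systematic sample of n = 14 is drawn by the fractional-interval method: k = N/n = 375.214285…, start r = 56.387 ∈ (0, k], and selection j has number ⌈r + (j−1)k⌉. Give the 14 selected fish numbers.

j=1: r + 0k = 56.387 → ⌈·⌉ = 57
j=2: r + 1k = 431.601285… → ⌈·⌉ = 432
j=3: r + 2k = 806.815571… → ⌈·⌉ = 807
j=4: r + 3k = 1182.029857… → ⌈·⌉ = 1183
j=5: r + 4k = 1557.244142… → ⌈·⌉ = 1558
j=6: r + 5k = 1932.458428… → ⌈·⌉ = 1933
j=7: r + 6k = 2307.672714… → ⌈·⌉ = 2308
j=8: r + 7k = 2682.887 → ⌈·⌉ = 2683
j=9: r + 8k = 3058.101285… → ⌈·⌉ = 3059
j=10: r + 9k = 3433.315571… → ⌈·⌉ = 3434
j=11: r + 10k = 3808.529857… → ⌈·⌉ = 3809
j=12: r + 11k = 4183.744142… → ⌈·⌉ = 4184
j=13: r + 12k = 4558.958428… → ⌈·⌉ = 4559
j=14: r + 13k = 4934.172714… → ⌈·⌉ = 4935

57, 432, 807, 1183, 1558, 1933, 2308, 2683, 3059, 3434, 3809, 4184, 4559, 4935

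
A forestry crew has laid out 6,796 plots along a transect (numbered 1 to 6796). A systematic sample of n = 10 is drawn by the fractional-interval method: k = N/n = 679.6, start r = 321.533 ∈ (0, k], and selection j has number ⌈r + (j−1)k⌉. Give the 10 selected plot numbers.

j=1: r + 0k = 321.533 → ⌈·⌉ = 322
j=2: r + 1k = 1001.133 → ⌈·⌉ = 1002
j=3: r + 2k = 1680.733 → ⌈·⌉ = 1681
j=4: r + 3k = 2360.333 → ⌈·⌉ = 2361
j=5: r + 4k = 3039.933 → ⌈·⌉ = 3040
j=6: r + 5k = 3719.533 → ⌈·⌉ = 3720
j=7: r + 6k = 4399.133 → ⌈·⌉ = 4400
j=8: r + 7k = 5078.733 → ⌈·⌉ = 5079
j=9: r + 8k = 5758.333 → ⌈·⌉ = 5759
j=10: r + 9k = 6437.933 → ⌈·⌉ = 6438

322, 1002, 1681, 2361, 3040, 3720, 4400, 5079, 5759, 6438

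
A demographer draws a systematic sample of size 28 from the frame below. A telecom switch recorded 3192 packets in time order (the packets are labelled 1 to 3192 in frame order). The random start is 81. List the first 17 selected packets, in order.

81, 195, 309, 423, 537, 651, 765, 879, 993, 1107, 1221, 1335, 1449, 1563, 1677, 1791, 1905

k = N/n = 3192/28 = 114
packet 1: 81
packet 2: 81 + 114 = 195
packet 3: 195 + 114 = 309
packet 4: 309 + 114 = 423
packet 5: 423 + 114 = 537
packet 6: 537 + 114 = 651
packet 7: 651 + 114 = 765
packet 8: 765 + 114 = 879
packet 9: 879 + 114 = 993
packet 10: 993 + 114 = 1107
packet 11: 1107 + 114 = 1221
packet 12: 1221 + 114 = 1335
packet 13: 1335 + 114 = 1449
packet 14: 1449 + 114 = 1563
packet 15: 1563 + 114 = 1677
packet 16: 1677 + 114 = 1791
packet 17: 1791 + 114 = 1905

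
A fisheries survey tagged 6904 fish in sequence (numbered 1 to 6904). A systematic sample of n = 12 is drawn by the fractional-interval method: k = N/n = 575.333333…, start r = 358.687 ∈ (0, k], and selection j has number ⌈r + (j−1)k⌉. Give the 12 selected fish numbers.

359, 935, 1510, 2085, 2661, 3236, 3811, 4387, 4962, 5537, 6113, 6688

j=1: r + 0k = 358.687 → ⌈·⌉ = 359
j=2: r + 1k = 934.020333… → ⌈·⌉ = 935
j=3: r + 2k = 1509.353666… → ⌈·⌉ = 1510
j=4: r + 3k = 2084.687 → ⌈·⌉ = 2085
j=5: r + 4k = 2660.020333… → ⌈·⌉ = 2661
j=6: r + 5k = 3235.353666… → ⌈·⌉ = 3236
j=7: r + 6k = 3810.687 → ⌈·⌉ = 3811
j=8: r + 7k = 4386.020333… → ⌈·⌉ = 4387
j=9: r + 8k = 4961.353666… → ⌈·⌉ = 4962
j=10: r + 9k = 5536.687 → ⌈·⌉ = 5537
j=11: r + 10k = 6112.020333… → ⌈·⌉ = 6113
j=12: r + 11k = 6687.353666… → ⌈·⌉ = 6688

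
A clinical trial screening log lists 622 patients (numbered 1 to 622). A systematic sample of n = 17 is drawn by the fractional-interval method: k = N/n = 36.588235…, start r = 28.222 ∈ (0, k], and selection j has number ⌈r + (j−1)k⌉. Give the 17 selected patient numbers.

29, 65, 102, 138, 175, 212, 248, 285, 321, 358, 395, 431, 468, 504, 541, 578, 614

j=1: r + 0k = 28.222 → ⌈·⌉ = 29
j=2: r + 1k = 64.810235… → ⌈·⌉ = 65
j=3: r + 2k = 101.398470… → ⌈·⌉ = 102
j=4: r + 3k = 137.986705… → ⌈·⌉ = 138
j=5: r + 4k = 174.574941… → ⌈·⌉ = 175
j=6: r + 5k = 211.163176… → ⌈·⌉ = 212
j=7: r + 6k = 247.751411… → ⌈·⌉ = 248
j=8: r + 7k = 284.339647… → ⌈·⌉ = 285
j=9: r + 8k = 320.927882… → ⌈·⌉ = 321
j=10: r + 9k = 357.516117… → ⌈·⌉ = 358
j=11: r + 10k = 394.104352… → ⌈·⌉ = 395
j=12: r + 11k = 430.692588… → ⌈·⌉ = 431
j=13: r + 12k = 467.280823… → ⌈·⌉ = 468
j=14: r + 13k = 503.869058… → ⌈·⌉ = 504
j=15: r + 14k = 540.457294… → ⌈·⌉ = 541
j=16: r + 15k = 577.045529… → ⌈·⌉ = 578
j=17: r + 16k = 613.633764… → ⌈·⌉ = 614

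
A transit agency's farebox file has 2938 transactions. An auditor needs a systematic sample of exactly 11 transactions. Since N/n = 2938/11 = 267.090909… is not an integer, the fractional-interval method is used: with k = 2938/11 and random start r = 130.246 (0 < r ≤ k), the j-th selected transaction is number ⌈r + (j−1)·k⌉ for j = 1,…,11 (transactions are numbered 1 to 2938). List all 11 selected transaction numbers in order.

j=1: r + 0k = 130.246 → ⌈·⌉ = 131
j=2: r + 1k = 397.336909… → ⌈·⌉ = 398
j=3: r + 2k = 664.427818… → ⌈·⌉ = 665
j=4: r + 3k = 931.518727… → ⌈·⌉ = 932
j=5: r + 4k = 1198.609636… → ⌈·⌉ = 1199
j=6: r + 5k = 1465.700545… → ⌈·⌉ = 1466
j=7: r + 6k = 1732.791454… → ⌈·⌉ = 1733
j=8: r + 7k = 1999.882363… → ⌈·⌉ = 2000
j=9: r + 8k = 2266.973272… → ⌈·⌉ = 2267
j=10: r + 9k = 2534.064181… → ⌈·⌉ = 2535
j=11: r + 10k = 2801.155090… → ⌈·⌉ = 2802

131, 398, 665, 932, 1199, 1466, 1733, 2000, 2267, 2535, 2802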